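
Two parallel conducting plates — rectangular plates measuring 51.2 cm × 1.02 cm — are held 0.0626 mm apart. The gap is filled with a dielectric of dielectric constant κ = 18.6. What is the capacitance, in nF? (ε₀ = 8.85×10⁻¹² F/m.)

13.7 nF

A = 51.2 × 1.02 cm² = 5.22×10⁻³ m².
C = κε₀A/d = 18.6 × 8.85×10⁻¹² × 5.22×10⁻³ / 6.26×10⁻⁵ = 1.37×10⁻⁸ F.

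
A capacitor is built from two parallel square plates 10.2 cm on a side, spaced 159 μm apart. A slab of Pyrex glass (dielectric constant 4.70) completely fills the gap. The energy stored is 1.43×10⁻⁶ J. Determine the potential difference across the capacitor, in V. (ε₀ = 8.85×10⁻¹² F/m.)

32.4 V

A = (10.2 cm)² = 1.04×10⁻² m².
C = κε₀A/d = 4.70 × 8.85×10⁻¹² × 1.04×10⁻² / 1.59×10⁻⁴ = 2.72×10⁻⁹ F.
V = √(2U/C) = √(2 × 1.43×10⁻⁶ / 2.72×10⁻⁹) = 32.4 V.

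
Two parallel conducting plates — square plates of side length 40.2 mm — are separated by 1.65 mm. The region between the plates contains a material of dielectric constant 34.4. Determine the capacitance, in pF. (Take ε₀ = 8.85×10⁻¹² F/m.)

A = (40.2 mm)² = 1.62×10⁻³ m².
C = κε₀A/d = 34.4 × 8.85×10⁻¹² × 1.62×10⁻³ / 1.65×10⁻³ = 2.98×10⁻¹⁰ F.

C ≈ 298 pF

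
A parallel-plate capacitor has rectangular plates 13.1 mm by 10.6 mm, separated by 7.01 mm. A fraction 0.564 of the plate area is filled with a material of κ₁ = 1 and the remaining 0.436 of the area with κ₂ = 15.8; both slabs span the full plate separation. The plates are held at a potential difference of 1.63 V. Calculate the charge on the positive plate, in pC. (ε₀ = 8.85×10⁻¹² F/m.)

A = 13.1 × 10.6 mm² = 1.39×10⁻⁴ m².
Side-by-side slabs ⇒ two capacitors in parallel, each spanning the full gap.
C₁ = κ₁ε₀A₁/d = 1.00 × 8.85×10⁻¹² × 7.83×10⁻⁵ / 7.01×10⁻³ = 9.89×10⁻¹⁴ F.
C₂ = κ₂ε₀A₂/d = 15.8 × 8.85×10⁻¹² × 6.05×10⁻⁵ / 7.01×10⁻³ = 1.21×10⁻¹² F.
C = C₁ + C₂ = 1.31×10⁻¹² F.
Q = CV = 1.31×10⁻¹² × 1.63 = 2.13×10⁻¹² C.

Q ≈ 2.13 pC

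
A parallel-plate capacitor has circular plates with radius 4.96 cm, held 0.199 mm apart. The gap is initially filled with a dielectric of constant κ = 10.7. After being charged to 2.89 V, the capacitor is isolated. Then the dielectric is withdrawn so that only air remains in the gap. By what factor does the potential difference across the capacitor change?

Isolated ⇒ Q is held fixed.
C₂ = 0.0935 C₁ and V = Q/C, so V₂/V₁ = C₁/C₂ = 10.7.

V₂/V₁ ≈ 10.7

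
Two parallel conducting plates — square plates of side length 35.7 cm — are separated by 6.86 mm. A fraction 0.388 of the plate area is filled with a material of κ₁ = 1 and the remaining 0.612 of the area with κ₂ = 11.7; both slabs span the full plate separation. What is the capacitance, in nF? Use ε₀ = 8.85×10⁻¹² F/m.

A = (35.7 cm)² = 0.127 m².
Side-by-side slabs ⇒ two capacitors in parallel, each spanning the full gap.
C₁ = κ₁ε₀A₁/d = 1.00 × 8.85×10⁻¹² × 4.95×10⁻² / 6.86×10⁻³ = 6.38×10⁻¹¹ F.
C₂ = κ₂ε₀A₂/d = 11.7 × 8.85×10⁻¹² × 7.80×10⁻² / 6.86×10⁻³ = 1.18×10⁻⁹ F.
C = C₁ + C₂ = 1.24×10⁻⁹ F.

1.24 nF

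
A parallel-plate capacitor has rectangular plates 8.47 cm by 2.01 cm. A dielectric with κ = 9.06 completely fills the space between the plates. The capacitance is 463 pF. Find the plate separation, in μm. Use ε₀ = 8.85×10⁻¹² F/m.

A = 8.47 × 2.01 cm² = 1.70×10⁻³ m².
d = κε₀A/C = 9.06 × 8.85×10⁻¹² × 1.70×10⁻³ / 4.63×10⁻¹⁰ = 2.95×10⁻⁴ m.

d ≈ 295 μm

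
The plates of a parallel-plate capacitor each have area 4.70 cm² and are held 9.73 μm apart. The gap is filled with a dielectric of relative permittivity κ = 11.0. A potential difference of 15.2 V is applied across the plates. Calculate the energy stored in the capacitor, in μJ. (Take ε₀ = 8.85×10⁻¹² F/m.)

A = 4.70 cm² = 4.70×10⁻⁴ m².
C = κε₀A/d = 11.0 × 8.85×10⁻¹² × 4.70×10⁻⁴ / 9.73×10⁻⁶ = 4.70×10⁻⁹ F.
U = ½CV² = ½ × 4.70×10⁻⁹ × (15.2)² = 5.43×10⁻⁷ J.

U ≈ 0.543 μJ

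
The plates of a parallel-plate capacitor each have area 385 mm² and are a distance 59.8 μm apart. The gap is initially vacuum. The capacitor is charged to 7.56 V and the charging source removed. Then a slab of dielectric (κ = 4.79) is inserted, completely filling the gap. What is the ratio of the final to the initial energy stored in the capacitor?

U₂/U₁ ≈ 0.209

Isolated ⇒ Q is held fixed.
C₂ = 4.79 C₁ and U = Q²/(2C), so U₂/U₁ = C₁/C₂ = 0.209.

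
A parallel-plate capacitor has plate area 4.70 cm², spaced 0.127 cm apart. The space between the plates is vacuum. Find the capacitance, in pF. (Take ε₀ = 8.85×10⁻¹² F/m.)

A = 4.70 cm² = 4.70×10⁻⁴ m².
C = ε₀A/d = 8.85×10⁻¹² × 4.70×10⁻⁴ / 1.27×10⁻³ = 3.28×10⁻¹² F.

C ≈ 3.28 pF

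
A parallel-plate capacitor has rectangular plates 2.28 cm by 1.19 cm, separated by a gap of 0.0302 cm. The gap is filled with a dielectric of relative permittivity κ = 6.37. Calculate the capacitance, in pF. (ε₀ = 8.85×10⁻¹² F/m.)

A = 2.28 × 1.19 cm² = 2.71×10⁻⁴ m².
C = κε₀A/d = 6.37 × 8.85×10⁻¹² × 2.71×10⁻⁴ / 3.02×10⁻⁴ = 5.06×10⁻¹¹ F.

C ≈ 50.6 pF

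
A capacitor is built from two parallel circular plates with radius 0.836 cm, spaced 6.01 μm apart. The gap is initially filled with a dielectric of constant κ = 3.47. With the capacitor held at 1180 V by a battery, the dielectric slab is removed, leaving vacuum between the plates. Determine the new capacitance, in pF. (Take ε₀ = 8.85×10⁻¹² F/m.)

A = π(0.836 cm)² = 2.20×10⁻⁴ m².
Initially C₁ = κε₀A/d = 3.47 × 8.85×10⁻¹² × 2.20×10⁻⁴ / 6.01×10⁻⁶ = 1.12×10⁻⁹ F.
C = κε₀A/d scales with κ, so C₂/C₁ = 1/κ = 1/3.47 = 0.288.
C₂ = 0.288 × 1.12×10⁻⁹ = 3.23×10⁻¹⁰ F.

323 pF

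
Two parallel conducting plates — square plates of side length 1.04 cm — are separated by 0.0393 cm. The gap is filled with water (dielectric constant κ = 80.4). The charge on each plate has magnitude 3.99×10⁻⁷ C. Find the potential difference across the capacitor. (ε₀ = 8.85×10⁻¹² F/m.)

2.04 kV

A = (1.04 cm)² = 1.08×10⁻⁴ m².
C = κε₀A/d = 80.4 × 8.85×10⁻¹² × 1.08×10⁻⁴ / 3.93×10⁻⁴ = 1.96×10⁻¹⁰ F.
V = Q/C = 3.99×10⁻⁷ / 1.96×10⁻¹⁰ = 2.04×10³ V.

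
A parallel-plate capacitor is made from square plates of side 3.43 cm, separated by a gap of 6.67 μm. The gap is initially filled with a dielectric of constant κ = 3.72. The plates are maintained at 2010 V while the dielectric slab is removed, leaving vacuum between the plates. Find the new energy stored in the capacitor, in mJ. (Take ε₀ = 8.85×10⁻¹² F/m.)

A = (3.43 cm)² = 1.18×10⁻³ m².
Initially C₁ = κε₀A/d = 3.72 × 8.85×10⁻¹² × 1.18×10⁻³ / 6.67×10⁻⁶ = 5.81×10⁻⁹ F.
U₁ = 1.17×10⁻² J.
Battery connected ⇒ V is held fixed. C₂ = 0.269 C₁ and U = ½CV², so U₂/U₁ = C₂/C₁ = 0.269.
U₂ = 0.269 × 1.17×10⁻² = 3.15×10⁻³ J.

3.15 mJ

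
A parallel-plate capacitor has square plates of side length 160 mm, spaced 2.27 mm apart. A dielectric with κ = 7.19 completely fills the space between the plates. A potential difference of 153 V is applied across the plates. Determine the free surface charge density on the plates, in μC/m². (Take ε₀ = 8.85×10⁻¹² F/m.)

σ ≈ 4.29 μC/m²

A = (160 mm)² = 2.56×10⁻² m².
C = κε₀A/d = 7.19 × 8.85×10⁻¹² × 2.56×10⁻² / 2.27×10⁻³ = 7.18×10⁻¹⁰ F.
σ = Q/A = CV/A = 7.18×10⁻¹⁰ × 153 / 2.56×10⁻² = 4.29×10⁻⁶ C/m².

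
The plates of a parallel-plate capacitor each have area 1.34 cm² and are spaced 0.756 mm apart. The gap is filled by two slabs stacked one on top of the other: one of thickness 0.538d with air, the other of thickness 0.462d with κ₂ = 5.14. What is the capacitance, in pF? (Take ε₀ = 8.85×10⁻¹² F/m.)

A = 1.34 cm² = 1.34×10⁻⁴ m².
Stacked slabs ⇒ two capacitors in series, each with the full plate area.
C₁ = κ₁ε₀A/d₁ = 1.00 × 8.85×10⁻¹² × 1.34×10⁻⁴ / 4.07×10⁻⁴ = 2.92×10⁻¹² F.
C₂ = κ₂ε₀A/d₂ = 5.14 × 8.85×10⁻¹² × 1.34×10⁻⁴ / 3.49×10⁻⁴ = 1.75×10⁻¹¹ F.
C = (1/C₁ + 1/C₂)⁻¹ = 2.50×10⁻¹² F.

C ≈ 2.50 pF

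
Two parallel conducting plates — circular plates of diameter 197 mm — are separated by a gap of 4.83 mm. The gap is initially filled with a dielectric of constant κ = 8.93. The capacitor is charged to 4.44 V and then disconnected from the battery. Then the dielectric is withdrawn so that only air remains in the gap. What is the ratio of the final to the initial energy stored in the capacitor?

Isolated ⇒ Q is held fixed.
C₂ = 0.112 C₁ and U = Q²/(2C), so U₂/U₁ = C₁/C₂ = 8.93.

8.93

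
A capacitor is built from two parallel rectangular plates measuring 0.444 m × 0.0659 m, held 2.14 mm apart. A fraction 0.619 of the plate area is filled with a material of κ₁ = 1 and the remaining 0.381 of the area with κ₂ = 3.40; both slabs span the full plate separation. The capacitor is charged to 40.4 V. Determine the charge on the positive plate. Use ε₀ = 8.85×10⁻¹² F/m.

Q ≈ 9.36 nC

A = 0.444 × 0.0659 m² = 2.93×10⁻² m².
Side-by-side slabs ⇒ two capacitors in parallel, each spanning the full gap.
C₁ = κ₁ε₀A₁/d = 1.00 × 8.85×10⁻¹² × 1.81×10⁻² / 2.14×10⁻³ = 7.49×10⁻¹¹ F.
C₂ = κ₂ε₀A₂/d = 3.40 × 8.85×10⁻¹² × 1.11×10⁻² / 2.14×10⁻³ = 1.57×10⁻¹⁰ F.
C = C₁ + C₂ = 2.32×10⁻¹⁰ F.
Q = CV = 2.32×10⁻¹⁰ × 40.4 = 9.36×10⁻⁹ C.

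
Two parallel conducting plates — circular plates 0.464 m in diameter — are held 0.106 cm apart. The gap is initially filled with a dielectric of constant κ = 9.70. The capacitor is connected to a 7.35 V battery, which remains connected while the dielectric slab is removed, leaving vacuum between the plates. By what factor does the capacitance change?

C = κε₀A/d scales with κ, so C₂/C₁ = 1/κ = 1/9.70 = 0.103.

0.103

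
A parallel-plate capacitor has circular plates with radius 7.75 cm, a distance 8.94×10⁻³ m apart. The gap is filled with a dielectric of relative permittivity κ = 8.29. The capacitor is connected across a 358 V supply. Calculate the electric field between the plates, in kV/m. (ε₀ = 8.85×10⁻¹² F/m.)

E = V/d = 358 / 8.94×10⁻³ = 4.00×10⁴ V/m.

40.0 kV/m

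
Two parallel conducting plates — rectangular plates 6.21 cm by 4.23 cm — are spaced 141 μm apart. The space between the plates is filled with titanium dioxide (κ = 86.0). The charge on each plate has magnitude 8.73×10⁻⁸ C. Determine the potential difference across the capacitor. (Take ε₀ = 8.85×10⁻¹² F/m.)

A = 6.21 × 4.23 cm² = 2.63×10⁻³ m².
C = κε₀A/d = 86.0 × 8.85×10⁻¹² × 2.63×10⁻³ / 1.41×10⁻⁴ = 1.42×10⁻⁸ F.
V = Q/C = 8.73×10⁻⁸ / 1.42×10⁻⁸ = 6.16 V.

V ≈ 6.16 V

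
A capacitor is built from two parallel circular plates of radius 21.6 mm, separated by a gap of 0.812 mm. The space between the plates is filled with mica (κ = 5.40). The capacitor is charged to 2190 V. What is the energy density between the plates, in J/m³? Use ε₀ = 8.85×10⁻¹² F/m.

E = V/d = 2190 / 8.12×10⁻⁴ = 2.70×10⁶ V/m.
u = ½κε₀E² = ½ × 5.40 × 8.85×10⁻¹² × (2.70×10⁶)² = 1.74×10² J/m³.

174 J/m³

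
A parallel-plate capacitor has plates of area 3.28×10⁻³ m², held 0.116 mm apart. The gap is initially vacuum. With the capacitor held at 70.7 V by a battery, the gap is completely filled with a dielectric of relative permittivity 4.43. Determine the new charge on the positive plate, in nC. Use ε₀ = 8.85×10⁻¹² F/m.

78.4 nC

Initially C₁ = ε₀A/d = 8.85×10⁻¹² × 3.28×10⁻³ / 1.16×10⁻⁴ = 2.50×10⁻¹⁰ F.
Q₁ = 1.77×10⁻⁸ C.
Battery connected ⇒ V is held fixed. C₂ = 4.43 C₁ and Q = CV, so Q₂/Q₁ = C₂/C₁ = 4.43.
Q₂ = 4.43 × 1.77×10⁻⁸ = 7.84×10⁻⁸ C.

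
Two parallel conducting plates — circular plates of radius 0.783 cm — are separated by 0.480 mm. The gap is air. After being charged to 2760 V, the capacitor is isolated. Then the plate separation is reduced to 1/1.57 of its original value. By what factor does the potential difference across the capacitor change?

V₂/V₁ ≈ 0.637

Isolated ⇒ Q is held fixed.
C₂ = 1.57 C₁ and V = Q/C, so V₂/V₁ = C₁/C₂ = 0.637.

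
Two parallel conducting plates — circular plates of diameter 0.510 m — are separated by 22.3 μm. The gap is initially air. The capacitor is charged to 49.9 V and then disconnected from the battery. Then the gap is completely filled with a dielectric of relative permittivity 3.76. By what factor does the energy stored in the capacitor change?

Isolated ⇒ Q is held fixed.
C₂ = 3.76 C₁ and U = Q²/(2C), so U₂/U₁ = C₁/C₂ = 0.266.

0.266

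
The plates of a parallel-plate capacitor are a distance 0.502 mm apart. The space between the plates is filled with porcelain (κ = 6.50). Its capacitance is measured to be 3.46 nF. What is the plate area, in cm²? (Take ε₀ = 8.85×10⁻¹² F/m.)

A = Cd/(κε₀) = 3.46×10⁻⁹ × 5.02×10⁻⁴ / (6.50 × 8.85×10⁻¹²) = 3.02×10⁻² m².

A ≈ 302 cm²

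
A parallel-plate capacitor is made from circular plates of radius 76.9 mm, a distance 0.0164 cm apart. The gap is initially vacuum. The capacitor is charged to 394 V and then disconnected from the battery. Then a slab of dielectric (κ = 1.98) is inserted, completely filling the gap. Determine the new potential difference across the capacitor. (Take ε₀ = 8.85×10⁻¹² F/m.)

199 V

A = π(76.9 mm)² = 1.86×10⁻² m².
Initially C₁ = ε₀A/d = 8.85×10⁻¹² × 1.86×10⁻² / 1.64×10⁻⁴ = 1.00×10⁻⁹ F.
V₁ = 3.94×10² V.
Isolated ⇒ Q is held fixed. C₂ = 1.98 C₁ and V = Q/C, so V₂/V₁ = C₁/C₂ = 0.505.
V₂ = 0.505 × 3.94×10² = 1.99×10² V.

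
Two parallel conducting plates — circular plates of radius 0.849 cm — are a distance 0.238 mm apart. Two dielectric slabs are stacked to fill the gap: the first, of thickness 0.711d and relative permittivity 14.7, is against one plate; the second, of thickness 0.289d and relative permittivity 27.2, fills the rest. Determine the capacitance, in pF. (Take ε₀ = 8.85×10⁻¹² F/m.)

C ≈ 143 pF

A = π(0.849 cm)² = 2.26×10⁻⁴ m².
Stacked slabs ⇒ two capacitors in series, each with the full plate area.
C₁ = κ₁ε₀A/d₁ = 14.7 × 8.85×10⁻¹² × 2.26×10⁻⁴ / 1.69×10⁻⁴ = 1.74×10⁻¹⁰ F.
C₂ = κ₂ε₀A/d₂ = 27.2 × 8.85×10⁻¹² × 2.26×10⁻⁴ / 6.88×10⁻⁵ = 7.93×10⁻¹⁰ F.
C = (1/C₁ + 1/C₂)⁻¹ = 1.43×10⁻¹⁰ F.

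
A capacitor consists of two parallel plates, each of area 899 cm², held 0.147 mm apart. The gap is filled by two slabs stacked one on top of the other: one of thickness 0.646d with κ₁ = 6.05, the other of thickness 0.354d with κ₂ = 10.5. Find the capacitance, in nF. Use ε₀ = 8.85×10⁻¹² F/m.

A = 899 cm² = 8.99×10⁻² m².
Stacked slabs ⇒ two capacitors in series, each with the full plate area.
C₁ = κ₁ε₀A/d₁ = 6.05 × 8.85×10⁻¹² × 8.99×10⁻² / 9.50×10⁻⁵ = 5.07×10⁻⁸ F.
C₂ = κ₂ε₀A/d₂ = 10.5 × 8.85×10⁻¹² × 8.99×10⁻² / 5.20×10⁻⁵ = 1.61×10⁻⁷ F.
C = (1/C₁ + 1/C₂)⁻¹ = 3.85×10⁻⁸ F.

38.5 nF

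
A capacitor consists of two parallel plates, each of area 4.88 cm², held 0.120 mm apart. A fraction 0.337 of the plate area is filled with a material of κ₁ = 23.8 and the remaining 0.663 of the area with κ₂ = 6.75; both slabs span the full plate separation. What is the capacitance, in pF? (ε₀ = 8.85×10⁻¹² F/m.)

450 pF

A = 4.88 cm² = 4.88×10⁻⁴ m².
Side-by-side slabs ⇒ two capacitors in parallel, each spanning the full gap.
C₁ = κ₁ε₀A₁/d = 23.8 × 8.85×10⁻¹² × 1.64×10⁻⁴ / 1.20×10⁻⁴ = 2.89×10⁻¹⁰ F.
C₂ = κ₂ε₀A₂/d = 6.75 × 8.85×10⁻¹² × 3.24×10⁻⁴ / 1.20×10⁻⁴ = 1.61×10⁻¹⁰ F.
C = C₁ + C₂ = 4.50×10⁻¹⁰ F.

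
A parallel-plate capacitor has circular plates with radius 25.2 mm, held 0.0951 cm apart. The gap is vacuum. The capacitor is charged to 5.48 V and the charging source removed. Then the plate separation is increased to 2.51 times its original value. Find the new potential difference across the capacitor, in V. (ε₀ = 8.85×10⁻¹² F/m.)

A = π(25.2 mm)² = 2.00×10⁻³ m².
Initially C₁ = ε₀A/d = 8.85×10⁻¹² × 2.00×10⁻³ / 9.51×10⁻⁴ = 1.86×10⁻¹¹ F.
V₁ = 5.48 V.
Isolated ⇒ Q is held fixed. C₂ = 0.398 C₁ and V = Q/C, so V₂/V₁ = C₁/C₂ = 2.51.
V₂ = 2.51 × 5.48 = 13.8 V.

V ≈ 13.8 V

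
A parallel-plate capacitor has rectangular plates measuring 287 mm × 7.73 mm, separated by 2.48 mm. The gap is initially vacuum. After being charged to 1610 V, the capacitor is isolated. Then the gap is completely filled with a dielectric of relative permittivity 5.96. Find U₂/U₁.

0.168

Isolated ⇒ Q is held fixed.
C₂ = 5.96 C₁ and U = Q²/(2C), so U₂/U₁ = C₁/C₂ = 0.168.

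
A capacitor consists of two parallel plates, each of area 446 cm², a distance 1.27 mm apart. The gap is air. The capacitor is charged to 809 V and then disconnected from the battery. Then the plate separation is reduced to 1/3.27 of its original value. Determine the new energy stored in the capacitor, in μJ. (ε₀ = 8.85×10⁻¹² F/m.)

U ≈ 31.1 μJ

A = 446 cm² = 4.46×10⁻² m².
Initially C₁ = ε₀A/d = 8.85×10⁻¹² × 4.46×10⁻² / 1.27×10⁻³ = 3.11×10⁻¹⁰ F.
U₁ = 1.02×10⁻⁴ J.
Isolated ⇒ Q is held fixed. C₂ = 3.27 C₁ and U = Q²/(2C), so U₂/U₁ = C₁/C₂ = 0.306.
U₂ = 0.306 × 1.02×10⁻⁴ = 3.11×10⁻⁵ J.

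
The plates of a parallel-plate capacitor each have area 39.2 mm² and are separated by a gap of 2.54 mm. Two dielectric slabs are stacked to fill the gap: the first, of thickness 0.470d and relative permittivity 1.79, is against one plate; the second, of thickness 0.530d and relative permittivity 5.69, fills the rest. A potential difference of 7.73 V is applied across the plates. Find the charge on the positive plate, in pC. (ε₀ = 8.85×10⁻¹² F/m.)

A = 39.2 mm² = 3.92×10⁻⁵ m².
Stacked slabs ⇒ two capacitors in series, each with the full plate area.
C₁ = κ₁ε₀A/d₁ = 1.79 × 8.85×10⁻¹² × 3.92×10⁻⁵ / 1.19×10⁻³ = 5.20×10⁻¹³ F.
C₂ = κ₂ε₀A/d₂ = 5.69 × 8.85×10⁻¹² × 3.92×10⁻⁵ / 1.35×10⁻³ = 1.47×10⁻¹² F.
C = (1/C₁ + 1/C₂)⁻¹ = 3.84×10⁻¹³ F.
Q = CV = 3.84×10⁻¹³ × 7.73 = 2.97×10⁻¹² C.

2.97 pC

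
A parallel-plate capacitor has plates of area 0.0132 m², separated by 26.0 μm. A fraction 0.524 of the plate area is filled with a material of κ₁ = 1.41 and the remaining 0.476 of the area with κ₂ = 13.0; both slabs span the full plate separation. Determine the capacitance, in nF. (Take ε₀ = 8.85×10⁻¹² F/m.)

Side-by-side slabs ⇒ two capacitors in parallel, each spanning the full gap.
C₁ = κ₁ε₀A₁/d = 1.41 × 8.85×10⁻¹² × 6.92×10⁻³ / 2.60×10⁻⁵ = 3.32×10⁻⁹ F.
C₂ = κ₂ε₀A₂/d = 13.0 × 8.85×10⁻¹² × 6.28×10⁻³ / 2.60×10⁻⁵ = 2.78×10⁻⁸ F.
C = C₁ + C₂ = 3.11×10⁻⁸ F.

C ≈ 31.1 nF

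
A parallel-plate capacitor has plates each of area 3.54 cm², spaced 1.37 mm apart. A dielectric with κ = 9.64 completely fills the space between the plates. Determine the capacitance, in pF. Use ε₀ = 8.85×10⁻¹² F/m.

A = 3.54 cm² = 3.54×10⁻⁴ m².
C = κε₀A/d = 9.64 × 8.85×10⁻¹² × 3.54×10⁻⁴ / 1.37×10⁻³ = 2.20×10⁻¹¹ F.

C ≈ 22.0 pF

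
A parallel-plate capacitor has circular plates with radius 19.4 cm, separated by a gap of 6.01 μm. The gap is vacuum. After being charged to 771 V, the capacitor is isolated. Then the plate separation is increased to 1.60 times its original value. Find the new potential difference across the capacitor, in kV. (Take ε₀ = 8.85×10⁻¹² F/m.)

1.23 kV

A = π(19.4 cm)² = 0.118 m².
Initially C₁ = ε₀A/d = 8.85×10⁻¹² × 0.118 / 6.01×10⁻⁶ = 1.74×10⁻⁷ F.
V₁ = 7.71×10² V.
Isolated ⇒ Q is held fixed. C₂ = 0.625 C₁ and V = Q/C, so V₂/V₁ = C₁/C₂ = 1.60.
V₂ = 1.60 × 7.71×10² = 1.23×10³ V.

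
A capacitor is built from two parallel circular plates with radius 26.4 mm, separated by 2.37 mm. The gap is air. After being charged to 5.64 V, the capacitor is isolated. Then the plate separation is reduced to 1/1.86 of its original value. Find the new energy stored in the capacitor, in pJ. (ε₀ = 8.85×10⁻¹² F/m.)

A = π(26.4 mm)² = 2.19×10⁻³ m².
Initially C₁ = ε₀A/d = 8.85×10⁻¹² × 2.19×10⁻³ / 2.37×10⁻³ = 8.18×10⁻¹² F.
U₁ = 1.30×10⁻¹⁰ J.
Isolated ⇒ Q is held fixed. C₂ = 1.86 C₁ and U = Q²/(2C), so U₂/U₁ = C₁/C₂ = 0.538.
U₂ = 0.538 × 1.30×10⁻¹⁰ = 6.99×10⁻¹¹ J.

69.9 pJ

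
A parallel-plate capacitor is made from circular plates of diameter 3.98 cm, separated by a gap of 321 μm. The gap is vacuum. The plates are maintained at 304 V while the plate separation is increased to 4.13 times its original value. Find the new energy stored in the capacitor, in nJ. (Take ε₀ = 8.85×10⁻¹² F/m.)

A = π(3.98/2 cm)² = 1.24×10⁻³ m².
Initially C₁ = ε₀A/d = 8.85×10⁻¹² × 1.24×10⁻³ / 3.21×10⁻⁴ = 3.43×10⁻¹¹ F.
U₁ = 1.58×10⁻⁶ J.
Battery connected ⇒ V is held fixed. C₂ = 0.242 C₁ and U = ½CV², so U₂/U₁ = C₂/C₁ = 0.242.
U₂ = 0.242 × 1.58×10⁻⁶ = 3.84×10⁻⁷ J.

U ≈ 384 nJ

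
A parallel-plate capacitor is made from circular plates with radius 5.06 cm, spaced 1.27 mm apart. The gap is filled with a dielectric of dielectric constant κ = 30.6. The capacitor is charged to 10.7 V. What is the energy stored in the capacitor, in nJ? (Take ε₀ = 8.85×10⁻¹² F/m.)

98.2 nJ

A = π(5.06 cm)² = 8.04×10⁻³ m².
C = κε₀A/d = 30.6 × 8.85×10⁻¹² × 8.04×10⁻³ / 1.27×10⁻³ = 1.72×10⁻⁹ F.
U = ½CV² = ½ × 1.72×10⁻⁹ × (10.7)² = 9.82×10⁻⁸ J.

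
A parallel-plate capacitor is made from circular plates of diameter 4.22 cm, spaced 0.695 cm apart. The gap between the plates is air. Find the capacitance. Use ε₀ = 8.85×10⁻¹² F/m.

C ≈ 1.78 pF

A = π(4.22/2 cm)² = 1.40×10⁻³ m².
C = ε₀A/d = 8.85×10⁻¹² × 1.40×10⁻³ / 6.95×10⁻³ = 1.78×10⁻¹² F.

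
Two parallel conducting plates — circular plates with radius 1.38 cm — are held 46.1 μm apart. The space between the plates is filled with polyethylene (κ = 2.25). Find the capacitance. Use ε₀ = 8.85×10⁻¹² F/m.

C ≈ 258 pF

A = π(1.38 cm)² = 5.98×10⁻⁴ m².
C = κε₀A/d = 2.25 × 8.85×10⁻¹² × 5.98×10⁻⁴ / 4.61×10⁻⁵ = 2.58×10⁻¹⁰ F.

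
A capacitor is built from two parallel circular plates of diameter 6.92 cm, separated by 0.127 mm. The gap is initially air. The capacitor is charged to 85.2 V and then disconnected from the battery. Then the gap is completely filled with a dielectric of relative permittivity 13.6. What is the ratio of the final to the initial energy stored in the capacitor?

Isolated ⇒ Q is held fixed.
C₂ = 13.6 C₁ and U = Q²/(2C), so U₂/U₁ = C₁/C₂ = 0.0735.

0.0735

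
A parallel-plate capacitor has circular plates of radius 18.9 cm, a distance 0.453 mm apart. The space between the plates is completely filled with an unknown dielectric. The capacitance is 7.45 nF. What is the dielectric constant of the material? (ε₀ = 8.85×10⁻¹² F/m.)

3.40

A = π(18.9 cm)² = 0.112 m².
κ = Cd/(ε₀A) = 7.45×10⁻⁹ × 4.53×10⁻⁴ / (8.85×10⁻¹² × 0.112) = 3.40.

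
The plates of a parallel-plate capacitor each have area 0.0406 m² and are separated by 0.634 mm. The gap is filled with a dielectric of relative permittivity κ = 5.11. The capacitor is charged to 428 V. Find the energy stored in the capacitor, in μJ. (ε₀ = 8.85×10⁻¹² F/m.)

C = κε₀A/d = 5.11 × 8.85×10⁻¹² × 4.06×10⁻² / 6.34×10⁻⁴ = 2.90×10⁻⁹ F.
U = ½CV² = ½ × 2.90×10⁻⁹ × (428)² = 2.65×10⁻⁴ J.

U ≈ 265 μJ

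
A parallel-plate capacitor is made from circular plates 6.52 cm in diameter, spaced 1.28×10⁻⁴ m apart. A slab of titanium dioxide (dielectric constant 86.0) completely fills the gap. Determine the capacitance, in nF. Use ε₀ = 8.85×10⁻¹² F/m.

A = π(6.52/2 cm)² = 3.34×10⁻³ m².
C = κε₀A/d = 86.0 × 8.85×10⁻¹² × 3.34×10⁻³ / 1.28×10⁻⁴ = 1.99×10⁻⁸ F.

C ≈ 19.9 nF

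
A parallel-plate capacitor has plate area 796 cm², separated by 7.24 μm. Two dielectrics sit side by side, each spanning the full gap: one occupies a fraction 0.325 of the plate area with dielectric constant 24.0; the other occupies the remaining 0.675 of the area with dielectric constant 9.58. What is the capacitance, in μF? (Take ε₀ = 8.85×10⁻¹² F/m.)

1.39 μF

A = 796 cm² = 7.96×10⁻² m².
Side-by-side slabs ⇒ two capacitors in parallel, each spanning the full gap.
C₁ = κ₁ε₀A₁/d = 24.0 × 8.85×10⁻¹² × 2.59×10⁻² / 7.24×10⁻⁶ = 7.59×10⁻⁷ F.
C₂ = κ₂ε₀A₂/d = 9.58 × 8.85×10⁻¹² × 5.37×10⁻² / 7.24×10⁻⁶ = 6.29×10⁻⁷ F.
C = C₁ + C₂ = 1.39×10⁻⁶ F.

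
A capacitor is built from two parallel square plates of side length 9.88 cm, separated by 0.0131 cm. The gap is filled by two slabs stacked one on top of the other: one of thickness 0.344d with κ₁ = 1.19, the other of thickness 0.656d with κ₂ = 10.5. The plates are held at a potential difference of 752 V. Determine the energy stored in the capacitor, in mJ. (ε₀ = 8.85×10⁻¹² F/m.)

0.530 mJ

A = (9.88 cm)² = 9.76×10⁻³ m².
Stacked slabs ⇒ two capacitors in series, each with the full plate area.
C₁ = κ₁ε₀A/d₁ = 1.19 × 8.85×10⁻¹² × 9.76×10⁻³ / 4.51×10⁻⁵ = 2.28×10⁻⁹ F.
C₂ = κ₂ε₀A/d₂ = 10.5 × 8.85×10⁻¹² × 9.76×10⁻³ / 8.59×10⁻⁵ = 1.06×10⁻⁸ F.
C = (1/C₁ + 1/C₂)⁻¹ = 1.88×10⁻⁹ F.
U = ½CV² = ½ × 1.88×10⁻⁹ × (752)² = 5.30×10⁻⁴ J.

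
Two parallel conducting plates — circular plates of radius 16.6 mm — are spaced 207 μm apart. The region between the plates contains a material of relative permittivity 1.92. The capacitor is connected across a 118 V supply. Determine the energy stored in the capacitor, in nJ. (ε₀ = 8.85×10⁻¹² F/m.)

A = π(16.6 mm)² = 8.66×10⁻⁴ m².
C = κε₀A/d = 1.92 × 8.85×10⁻¹² × 8.66×10⁻⁴ / 2.07×10⁻⁴ = 7.11×10⁻¹¹ F.
U = ½CV² = ½ × 7.11×10⁻¹¹ × (118)² = 4.95×10⁻⁷ J.

495 nJ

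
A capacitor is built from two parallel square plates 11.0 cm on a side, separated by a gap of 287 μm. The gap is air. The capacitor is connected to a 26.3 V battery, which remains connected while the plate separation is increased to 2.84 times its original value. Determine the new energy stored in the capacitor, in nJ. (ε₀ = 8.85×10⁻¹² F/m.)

U ≈ 45.4 nJ

A = (11.0 cm)² = 1.21×10⁻² m².
Initially C₁ = ε₀A/d = 8.85×10⁻¹² × 1.21×10⁻² / 2.87×10⁻⁴ = 3.73×10⁻¹⁰ F.
U₁ = 1.29×10⁻⁷ J.
Battery connected ⇒ V is held fixed. C₂ = 0.352 C₁ and U = ½CV², so U₂/U₁ = C₂/C₁ = 0.352.
U₂ = 0.352 × 1.29×10⁻⁷ = 4.54×10⁻⁸ J.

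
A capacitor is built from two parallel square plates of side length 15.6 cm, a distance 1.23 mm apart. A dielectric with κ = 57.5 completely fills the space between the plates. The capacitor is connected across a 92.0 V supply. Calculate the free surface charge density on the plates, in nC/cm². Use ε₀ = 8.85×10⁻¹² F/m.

A = (15.6 cm)² = 2.43×10⁻² m².
C = κε₀A/d = 57.5 × 8.85×10⁻¹² × 2.43×10⁻² / 1.23×10⁻³ = 1.01×10⁻⁸ F.
σ = Q/A = CV/A = 1.01×10⁻⁸ × 92.0 / 2.43×10⁻² = 3.81×10⁻⁵ C/m².

3.81 nC/cm²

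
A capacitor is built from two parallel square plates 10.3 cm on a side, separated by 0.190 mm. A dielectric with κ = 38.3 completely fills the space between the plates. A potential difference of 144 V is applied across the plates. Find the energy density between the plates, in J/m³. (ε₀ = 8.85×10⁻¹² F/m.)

E = V/d = 144 / 1.90×10⁻⁴ = 7.58×10⁵ V/m.
u = ½κε₀E² = ½ × 38.3 × 8.85×10⁻¹² × (7.58×10⁵)² = 97.3 J/m³.

u ≈ 97.3 J/m³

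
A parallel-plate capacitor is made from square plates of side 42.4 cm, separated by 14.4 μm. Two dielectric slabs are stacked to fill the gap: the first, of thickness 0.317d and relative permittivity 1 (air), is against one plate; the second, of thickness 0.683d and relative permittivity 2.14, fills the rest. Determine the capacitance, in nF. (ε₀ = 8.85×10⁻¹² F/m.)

A = (42.4 cm)² = 0.180 m².
Stacked slabs ⇒ two capacitors in series, each with the full plate area.
C₁ = κ₁ε₀A/d₁ = 1.00 × 8.85×10⁻¹² × 0.180 / 4.56×10⁻⁶ = 3.49×10⁻⁷ F.
C₂ = κ₂ε₀A/d₂ = 2.14 × 8.85×10⁻¹² × 0.180 / 9.84×10⁻⁶ = 3.46×10⁻⁷ F.
C = (1/C₁ + 1/C₂)⁻¹ = 1.74×10⁻⁷ F.

174 nF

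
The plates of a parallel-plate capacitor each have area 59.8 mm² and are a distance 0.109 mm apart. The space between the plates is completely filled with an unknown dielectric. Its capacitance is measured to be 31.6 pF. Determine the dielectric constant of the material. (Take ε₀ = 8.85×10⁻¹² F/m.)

A = 59.8 mm² = 5.98×10⁻⁵ m².
κ = Cd/(ε₀A) = 3.16×10⁻¹¹ × 1.09×10⁻⁴ / (8.85×10⁻¹² × 5.98×10⁻⁵) = 6.51.

6.51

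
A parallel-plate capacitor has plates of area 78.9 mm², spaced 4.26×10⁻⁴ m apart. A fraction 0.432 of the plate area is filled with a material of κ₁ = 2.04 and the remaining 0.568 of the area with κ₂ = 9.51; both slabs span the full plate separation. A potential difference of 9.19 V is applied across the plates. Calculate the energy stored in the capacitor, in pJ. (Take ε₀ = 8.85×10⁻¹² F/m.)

A = 78.9 mm² = 7.89×10⁻⁵ m².
Side-by-side slabs ⇒ two capacitors in parallel, each spanning the full gap.
C₁ = κ₁ε₀A₁/d = 2.04 × 8.85×10⁻¹² × 3.41×10⁻⁵ / 4.26×10⁻⁴ = 1.44×10⁻¹² F.
C₂ = κ₂ε₀A₂/d = 9.51 × 8.85×10⁻¹² × 4.48×10⁻⁵ / 4.26×10⁻⁴ = 8.85×10⁻¹² F.
C = C₁ + C₂ = 1.03×10⁻¹¹ F.
U = ½CV² = ½ × 1.03×10⁻¹¹ × (9.19)² = 4.35×10⁻¹⁰ J.

435 pJ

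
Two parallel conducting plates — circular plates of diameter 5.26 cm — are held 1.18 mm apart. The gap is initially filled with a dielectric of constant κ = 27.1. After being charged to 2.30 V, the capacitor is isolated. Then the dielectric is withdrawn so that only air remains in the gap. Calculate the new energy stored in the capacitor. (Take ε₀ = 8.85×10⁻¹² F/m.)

A = π(5.26/2 cm)² = 2.17×10⁻³ m².
Initially C₁ = κε₀A/d = 27.1 × 8.85×10⁻¹² × 2.17×10⁻³ / 1.18×10⁻³ = 4.42×10⁻¹⁰ F.
U₁ = 1.17×10⁻⁹ J.
Isolated ⇒ Q is held fixed. C₂ = 0.0369 C₁ and U = Q²/(2C), so U₂/U₁ = C₁/C₂ = 27.1.
U₂ = 27.1 × 1.17×10⁻⁹ = 3.17×10⁻⁸ J.

U ≈ 31.7 nJ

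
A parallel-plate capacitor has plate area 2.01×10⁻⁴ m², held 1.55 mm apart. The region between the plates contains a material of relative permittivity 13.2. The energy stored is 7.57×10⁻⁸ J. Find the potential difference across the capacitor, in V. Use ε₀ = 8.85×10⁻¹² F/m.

V ≈ 100.0 V

C = κε₀A/d = 13.2 × 8.85×10⁻¹² × 2.01×10⁻⁴ / 1.55×10⁻³ = 1.51×10⁻¹¹ F.
V = √(2U/C) = √(2 × 7.57×10⁻⁸ / 1.51×10⁻¹¹) = 100.0 V.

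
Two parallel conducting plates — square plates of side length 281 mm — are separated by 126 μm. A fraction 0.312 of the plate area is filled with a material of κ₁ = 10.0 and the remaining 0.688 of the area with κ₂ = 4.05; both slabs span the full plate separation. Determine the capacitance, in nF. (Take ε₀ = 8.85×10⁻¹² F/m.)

32.8 nF

A = (281 mm)² = 7.90×10⁻² m².
Side-by-side slabs ⇒ two capacitors in parallel, each spanning the full gap.
C₁ = κ₁ε₀A₁/d = 10.0 × 8.85×10⁻¹² × 2.46×10⁻² / 1.26×10⁻⁴ = 1.73×10⁻⁸ F.
C₂ = κ₂ε₀A₂/d = 4.05 × 8.85×10⁻¹² × 5.43×10⁻² / 1.26×10⁻⁴ = 1.55×10⁻⁸ F.
C = C₁ + C₂ = 3.28×10⁻⁸ F.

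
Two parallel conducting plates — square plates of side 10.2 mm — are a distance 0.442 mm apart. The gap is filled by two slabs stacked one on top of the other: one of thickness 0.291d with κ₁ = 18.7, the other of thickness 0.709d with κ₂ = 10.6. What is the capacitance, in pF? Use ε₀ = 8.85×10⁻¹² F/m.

C ≈ 25.3 pF

A = (10.2 mm)² = 1.04×10⁻⁴ m².
Stacked slabs ⇒ two capacitors in series, each with the full plate area.
C₁ = κ₁ε₀A/d₁ = 18.7 × 8.85×10⁻¹² × 1.04×10⁻⁴ / 1.29×10⁻⁴ = 1.34×10⁻¹⁰ F.
C₂ = κ₂ε₀A/d₂ = 10.6 × 8.85×10⁻¹² × 1.04×10⁻⁴ / 3.13×10⁻⁴ = 3.11×10⁻¹¹ F.
C = (1/C₁ + 1/C₂)⁻¹ = 2.53×10⁻¹¹ F.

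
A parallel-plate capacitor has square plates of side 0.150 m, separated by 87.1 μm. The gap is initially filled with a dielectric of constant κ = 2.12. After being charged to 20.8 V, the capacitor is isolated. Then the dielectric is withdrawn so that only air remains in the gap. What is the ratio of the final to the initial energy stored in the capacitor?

U₂/U₁ ≈ 2.12

Isolated ⇒ Q is held fixed.
C₂ = 0.472 C₁ and U = Q²/(2C), so U₂/U₁ = C₁/C₂ = 2.12.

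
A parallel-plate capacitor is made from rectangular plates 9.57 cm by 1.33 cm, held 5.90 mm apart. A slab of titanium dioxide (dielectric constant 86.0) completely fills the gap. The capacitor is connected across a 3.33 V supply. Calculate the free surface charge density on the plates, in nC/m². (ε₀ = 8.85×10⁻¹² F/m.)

A = 9.57 × 1.33 cm² = 1.27×10⁻³ m².
C = κε₀A/d = 86.0 × 8.85×10⁻¹² × 1.27×10⁻³ / 5.90×10⁻³ = 1.64×10⁻¹⁰ F.
σ = Q/A = CV/A = 1.64×10⁻¹⁰ × 3.33 / 1.27×10⁻³ = 4.30×10⁻⁷ C/m².

430 nC/m²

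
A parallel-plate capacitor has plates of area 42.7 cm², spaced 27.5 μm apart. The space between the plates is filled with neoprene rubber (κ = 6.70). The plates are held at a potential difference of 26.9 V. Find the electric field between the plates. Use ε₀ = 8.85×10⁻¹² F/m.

E ≈ 0.978 MV/m

E = V/d = 26.9 / 2.75×10⁻⁵ = 9.78×10⁵ V/m.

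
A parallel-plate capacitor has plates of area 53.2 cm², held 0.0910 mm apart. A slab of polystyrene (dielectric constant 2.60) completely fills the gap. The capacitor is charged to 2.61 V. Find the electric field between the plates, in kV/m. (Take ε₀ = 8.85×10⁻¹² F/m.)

E ≈ 28.7 kV/m

E = V/d = 2.61 / 9.10×10⁻⁵ = 2.87×10⁴ V/m.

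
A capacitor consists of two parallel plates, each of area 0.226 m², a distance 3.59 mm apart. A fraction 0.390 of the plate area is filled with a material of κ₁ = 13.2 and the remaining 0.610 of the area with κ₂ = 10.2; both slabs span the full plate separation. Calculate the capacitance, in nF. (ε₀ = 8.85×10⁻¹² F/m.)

Side-by-side slabs ⇒ two capacitors in parallel, each spanning the full gap.
C₁ = κ₁ε₀A₁/d = 13.2 × 8.85×10⁻¹² × 8.81×10⁻² / 3.59×10⁻³ = 2.87×10⁻⁹ F.
C₂ = κ₂ε₀A₂/d = 10.2 × 8.85×10⁻¹² × 0.138 / 3.59×10⁻³ = 3.47×10⁻⁹ F.
C = C₁ + C₂ = 6.33×10⁻⁹ F.

6.33 nF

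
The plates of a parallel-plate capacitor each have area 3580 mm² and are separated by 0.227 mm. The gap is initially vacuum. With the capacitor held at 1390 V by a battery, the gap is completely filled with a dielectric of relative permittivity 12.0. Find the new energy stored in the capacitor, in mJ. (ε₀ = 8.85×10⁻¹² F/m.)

1.62 mJ

A = 3580 mm² = 3.58×10⁻³ m².
Initially C₁ = ε₀A/d = 8.85×10⁻¹² × 3.58×10⁻³ / 2.27×10⁻⁴ = 1.40×10⁻¹⁰ F.
U₁ = 1.35×10⁻⁴ J.
Battery connected ⇒ V is held fixed. C₂ = 12.0 C₁ and U = ½CV², so U₂/U₁ = C₂/C₁ = 12.0.
U₂ = 12.0 × 1.35×10⁻⁴ = 1.62×10⁻³ J.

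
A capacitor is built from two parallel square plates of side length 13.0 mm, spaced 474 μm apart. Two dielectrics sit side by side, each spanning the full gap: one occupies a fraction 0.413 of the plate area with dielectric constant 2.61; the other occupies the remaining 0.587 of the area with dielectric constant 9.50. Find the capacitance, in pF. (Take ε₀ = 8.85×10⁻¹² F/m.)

A = (13.0 mm)² = 1.69×10⁻⁴ m².
Side-by-side slabs ⇒ two capacitors in parallel, each spanning the full gap.
C₁ = κ₁ε₀A₁/d = 2.61 × 8.85×10⁻¹² × 6.98×10⁻⁵ / 4.74×10⁻⁴ = 3.40×10⁻¹² F.
C₂ = κ₂ε₀A₂/d = 9.50 × 8.85×10⁻¹² × 9.92×10⁻⁵ / 4.74×10⁻⁴ = 1.76×10⁻¹¹ F.
C = C₁ + C₂ = 2.10×10⁻¹¹ F.

21.0 pF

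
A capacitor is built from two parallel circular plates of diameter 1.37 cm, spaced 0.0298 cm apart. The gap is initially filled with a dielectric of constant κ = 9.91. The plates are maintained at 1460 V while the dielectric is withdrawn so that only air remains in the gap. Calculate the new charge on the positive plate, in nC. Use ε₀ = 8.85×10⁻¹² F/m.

Q ≈ 6.39 nC

A = π(1.37/2 cm)² = 1.47×10⁻⁴ m².
Initially C₁ = κε₀A/d = 9.91 × 8.85×10⁻¹² × 1.47×10⁻⁴ / 2.98×10⁻⁴ = 4.34×10⁻¹¹ F.
Q₁ = 6.33×10⁻⁸ C.
Battery connected ⇒ V is held fixed. C₂ = 0.101 C₁ and Q = CV, so Q₂/Q₁ = C₂/C₁ = 0.101.
Q₂ = 0.101 × 6.33×10⁻⁸ = 6.39×10⁻⁹ C.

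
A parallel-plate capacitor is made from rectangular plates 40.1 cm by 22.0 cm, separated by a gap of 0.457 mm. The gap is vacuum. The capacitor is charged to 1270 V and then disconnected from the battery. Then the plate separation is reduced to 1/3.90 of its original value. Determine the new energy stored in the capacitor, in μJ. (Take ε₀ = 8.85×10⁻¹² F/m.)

A = 40.1 × 22.0 cm² = 8.82×10⁻² m².
Initially C₁ = ε₀A/d = 8.85×10⁻¹² × 8.82×10⁻² / 4.57×10⁻⁴ = 1.71×10⁻⁹ F.
U₁ = 1.38×10⁻³ J.
Isolated ⇒ Q is held fixed. C₂ = 3.90 C₁ and U = Q²/(2C), so U₂/U₁ = C₁/C₂ = 0.256.
U₂ = 0.256 × 1.38×10⁻³ = 3.53×10⁻⁴ J.

U ≈ 353 μJ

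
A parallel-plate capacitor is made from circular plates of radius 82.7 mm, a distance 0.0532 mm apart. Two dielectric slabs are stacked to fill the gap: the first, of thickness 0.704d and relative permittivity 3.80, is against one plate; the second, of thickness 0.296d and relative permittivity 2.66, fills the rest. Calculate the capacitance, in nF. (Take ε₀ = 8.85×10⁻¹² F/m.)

12.1 nF

A = π(82.7 mm)² = 2.15×10⁻² m².
Stacked slabs ⇒ two capacitors in series, each with the full plate area.
C₁ = κ₁ε₀A/d₁ = 3.80 × 8.85×10⁻¹² × 2.15×10⁻² / 3.75×10⁻⁵ = 1.93×10⁻⁸ F.
C₂ = κ₂ε₀A/d₂ = 2.66 × 8.85×10⁻¹² × 2.15×10⁻² / 1.57×10⁻⁵ = 3.21×10⁻⁸ F.
C = (1/C₁ + 1/C₂)⁻¹ = 1.21×10⁻⁸ F.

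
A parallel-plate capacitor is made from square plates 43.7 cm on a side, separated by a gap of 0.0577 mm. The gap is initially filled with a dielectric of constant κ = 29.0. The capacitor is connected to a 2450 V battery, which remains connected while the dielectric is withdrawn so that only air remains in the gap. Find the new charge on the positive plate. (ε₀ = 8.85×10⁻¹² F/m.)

A = (43.7 cm)² = 0.191 m².
Initially C₁ = κε₀A/d = 29.0 × 8.85×10⁻¹² × 0.191 / 5.77×10⁻⁵ = 8.49×10⁻⁷ F.
Q₁ = 2.08×10⁻³ C.
Battery connected ⇒ V is held fixed. C₂ = 0.0345 C₁ and Q = CV, so Q₂/Q₁ = C₂/C₁ = 0.0345.
Q₂ = 0.0345 × 2.08×10⁻³ = 7.18×10⁻⁵ C.

71.8 μC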